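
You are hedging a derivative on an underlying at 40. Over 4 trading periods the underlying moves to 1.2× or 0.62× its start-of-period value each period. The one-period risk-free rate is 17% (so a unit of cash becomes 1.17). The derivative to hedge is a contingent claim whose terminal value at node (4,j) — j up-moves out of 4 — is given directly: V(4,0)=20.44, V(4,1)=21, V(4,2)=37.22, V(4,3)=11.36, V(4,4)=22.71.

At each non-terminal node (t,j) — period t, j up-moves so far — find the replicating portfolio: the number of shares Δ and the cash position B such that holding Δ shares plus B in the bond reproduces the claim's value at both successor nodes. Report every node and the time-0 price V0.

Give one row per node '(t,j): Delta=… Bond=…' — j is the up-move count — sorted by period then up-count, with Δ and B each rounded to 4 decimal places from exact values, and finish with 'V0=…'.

Since d<R<u, set p* = (R−d)/(u−d) = 0.9483; price each node as the discounted p*-expectation of its children.
Terminal payoffs: V(4,0)=20.4400, V(4,1)=21.0000, V(4,2)=37.2200, V(4,3)=11.3600, V(4,4)=22.7100
  t=3,j=0: stock 9.5331 → up 11.4397 (V=21.0000), down 5.9105 (V=20.4400). Price 17.9240; hedge Δ=0.1013, bond B=16.9584.
  t=3,j=1: stock 18.4512 → up 22.1414 (V=37.2200), down 11.4397 (V=21.0000). Price 31.0949; hedge Δ=1.5156, bond B=3.1294.
  t=3,j=2: stock 35.7120 → up 42.8544 (V=11.3600), down 22.1414 (V=37.2200). Price 10.8526; hedge Δ=-1.2485, bond B=55.4388.
  t=3,j=3: stock 69.1200 → up 82.9440 (V=22.7100), down 42.8544 (V=11.3600). Price 18.9085; hedge Δ=0.2831, bond B=-0.6605.
  t=2,j=0: stock 15.3760 → up 18.4512 (V=31.0949), down 9.5331 (V=17.9240). Price 25.9946; hedge Δ=1.4769, bond B=3.2861.
  t=2,j=1: stock 29.7600 → up 35.7120 (V=10.8526), down 18.4512 (V=31.0949). Price 10.1706; hedge Δ=-1.1727, bond B=45.0711.
  t=2,j=2: stock 57.6000 → up 69.1200 (V=18.9085), down 35.7120 (V=10.8526). Price 15.8050; hedge Δ=0.2411, bond B=1.9156.
  t=1,j=0: stock 24.8000 → up 29.7600 (V=10.1706), down 15.3760 (V=25.9946). Price 9.3924; hedge Δ=-1.1001, bond B=36.6750.
  t=1,j=1: stock 48.0000 → up 57.6000 (V=15.8050), down 29.7600 (V=10.1706). Price 13.2594; hedge Δ=0.2024, bond B=3.5451.
  t=0,j=0: stock 40.0000 → up 48.0000 (V=13.2594), down 24.8000 (V=9.3924). Price 11.1619; hedge Δ=0.1667, bond B=4.4946.
Each (Δ,B) replicates both successor values, so the strategy is self-financing and V0 is arbitrage-free.

(0,0): Delta=0.1667 Bond=4.4946
(1,0): Delta=-1.1001 Bond=36.6750
(1,1): Delta=0.2024 Bond=3.5451
(2,0): Delta=1.4769 Bond=3.2861
(2,1): Delta=-1.1727 Bond=45.0711
(2,2): Delta=0.2411 Bond=1.9156
(3,0): Delta=0.1013 Bond=16.9584
(3,1): Delta=1.5156 Bond=3.1294
(3,2): Delta=-1.2485 Bond=55.4388
(3,3): Delta=0.2831 Bond=-0.6605
V0=11.1619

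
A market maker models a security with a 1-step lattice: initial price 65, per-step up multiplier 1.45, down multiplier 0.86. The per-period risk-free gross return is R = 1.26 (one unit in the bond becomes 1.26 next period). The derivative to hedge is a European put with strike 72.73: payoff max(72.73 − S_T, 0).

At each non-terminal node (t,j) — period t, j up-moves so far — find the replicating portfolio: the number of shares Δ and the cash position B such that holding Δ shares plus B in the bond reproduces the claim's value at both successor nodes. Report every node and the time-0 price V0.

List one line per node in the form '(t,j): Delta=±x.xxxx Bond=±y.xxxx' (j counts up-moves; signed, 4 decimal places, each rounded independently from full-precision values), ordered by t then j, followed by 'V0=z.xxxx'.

(0,0): Delta=-0.4389 Bond=32.8269
V0=4.3015

The replicating-portfolio and risk-neutral prices coincide; use p* = (1.26−0.86)/(1.45−0.86) = 0.6780 for the latter.
Terminal payoffs: V(1,0)=16.8300, V(1,1)=0.0000
  t=0,j=0: stock 65.0000 → up 94.2500 (V=0.0000), down 55.9000 (V=16.8300). Price 4.3015; hedge Δ=-0.4389, bond B=32.8269.
Check: Δ(0,0)·S0 + B(0,0) = 4.3015 = V0.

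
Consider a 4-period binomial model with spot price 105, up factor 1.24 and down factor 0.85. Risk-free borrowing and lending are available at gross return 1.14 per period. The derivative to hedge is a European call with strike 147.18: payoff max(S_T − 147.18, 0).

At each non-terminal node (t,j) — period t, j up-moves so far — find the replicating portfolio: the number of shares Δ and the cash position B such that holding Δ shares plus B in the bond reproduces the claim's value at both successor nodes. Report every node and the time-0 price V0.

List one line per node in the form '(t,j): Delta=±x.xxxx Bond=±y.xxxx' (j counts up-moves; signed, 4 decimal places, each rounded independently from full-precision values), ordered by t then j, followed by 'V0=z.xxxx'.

(0,0): Delta=0.6903 Bond=-48.4447
(1,0): Delta=0.2810 Bond=-18.6971
(1,1): Delta=0.7870 Bond=-67.8234
(2,0): Delta=0.0000 Bond=0.0000
(2,1): Delta=0.3474 Bond=-28.6645
(2,2): Delta=0.8909 Bond=-94.0960
(3,0): Delta=0.0000 Bond=0.0000
(3,1): Delta=0.0000 Bond=0.0000
(3,2): Delta=0.4295 Bond=-43.9457
(3,3): Delta=1.0000 Bond=-129.1053
V0=24.0329

No-arbitrage ⇒ martingale measure with p* = (R−d)/(u−d) = 0.7436.
Terminal payoffs: V(4,0)=0.0000, V(4,1)=0.0000, V(4,2)=0.0000, V(4,3)=22.9862, V(4,4)=101.0624
(3,0): S=64.4831. Δ = (V_up−V_dn)/(S_up−S_dn) = (0.0000−0.0000)/(79.9591−54.8107) = 0.0000. V = [p*·0.0000 + (1−p*)·0.0000]/1.14 = 0.0000. B = V − Δ·S = 0.0000.
(3,1): S=94.0695. Δ = (V_up−V_dn)/(S_up−S_dn) = (0.0000−0.0000)/(116.6462−79.9591) = 0.0000. V = [p*·0.0000 + (1−p*)·0.0000]/1.14 = 0.0000. B = V − Δ·S = 0.0000.
(3,2): S=137.2308. Δ = (V_up−V_dn)/(S_up−S_dn) = (22.9862−0.0000)/(170.1662−116.6462) = 0.4295. V = [p*·22.9862 + (1−p*)·0.0000]/1.14 = 14.9932. B = V − Δ·S = -43.9457.
(3,3): S=200.1955. Δ = (V_up−V_dn)/(S_up−S_dn) = (101.0624−22.9862)/(248.2424−170.1662) = 1.0000. V = [p*·101.0624 + (1−p*)·22.9862]/1.14 = 71.0903. B = V − Δ·S = -129.1053.
(2,0): S=75.8625. Δ = (V_up−V_dn)/(S_up−S_dn) = (0.0000−0.0000)/(94.0695−64.4831) = 0.0000. V = [p*·0.0000 + (1−p*)·0.0000]/1.14 = 0.0000. B = V − Δ·S = 0.0000.
(2,1): S=110.6700. Δ = (V_up−V_dn)/(S_up−S_dn) = (14.9932−0.0000)/(137.2308−94.0695) = 0.3474. V = [p*·14.9932 + (1−p*)·0.0000]/1.14 = 9.7797. B = V − Δ·S = -28.6645.
(2,2): S=161.4480. Δ = (V_up−V_dn)/(S_up−S_dn) = (71.0903−14.9932)/(200.1955−137.2308) = 0.8909. V = [p*·71.0903 + (1−p*)·14.9932]/1.14 = 49.7425. B = V − Δ·S = -94.0960.
(1,0): S=89.2500. Δ = (V_up−V_dn)/(S_up−S_dn) = (9.7797−0.0000)/(110.6700−75.8625) = 0.2810. V = [p*·9.7797 + (1−p*)·0.0000]/1.14 = 6.3790. B = V − Δ·S = -18.6971.
(1,1): S=130.2000. Δ = (V_up−V_dn)/(S_up−S_dn) = (49.7425−9.7797)/(161.4480−110.6700) = 0.7870. V = [p*·49.7425 + (1−p*)·9.7797]/1.14 = 34.6453. B = V − Δ·S = -67.8234.
(0,0): S=105.0000. Δ = (V_up−V_dn)/(S_up−S_dn) = (34.6453−6.3790)/(130.2000−89.2500) = 0.6903. V = [p*·34.6453 + (1−p*)·6.3790]/1.14 = 24.0329. B = V − Δ·S = -48.4447.
Each (Δ,B) replicates both successor values, so the strategy is self-financing and V0 is arbitrage-free.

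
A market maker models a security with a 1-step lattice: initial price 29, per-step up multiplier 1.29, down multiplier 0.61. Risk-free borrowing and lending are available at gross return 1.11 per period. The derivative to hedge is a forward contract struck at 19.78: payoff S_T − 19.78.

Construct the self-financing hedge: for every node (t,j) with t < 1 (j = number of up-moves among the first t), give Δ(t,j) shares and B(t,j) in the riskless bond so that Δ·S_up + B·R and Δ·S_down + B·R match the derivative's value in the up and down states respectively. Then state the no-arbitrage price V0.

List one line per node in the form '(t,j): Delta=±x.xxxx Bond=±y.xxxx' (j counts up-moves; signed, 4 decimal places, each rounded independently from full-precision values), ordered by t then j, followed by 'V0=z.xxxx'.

The replicating-portfolio and risk-neutral prices coincide; use p* = (1.11−0.61)/(1.29−0.61) = 0.7353 for the latter.
Terminal values V(1,·): V(1,0)=-2.0900, V(1,1)=17.6300
Node (0,0) S=29.0000: V=(p*·17.6300+(1−p*)·-2.0900)/1.11=11.1802; Δ=(17.6300−-2.0900)/(37.4100−17.6900)=1.0000; B=V−Δ·S=-17.8198
The time-0 hedge costs 11.1802, which is the no-arbitrage price.

(0,0): Delta=1.0000 Bond=-17.8198
V0=11.1802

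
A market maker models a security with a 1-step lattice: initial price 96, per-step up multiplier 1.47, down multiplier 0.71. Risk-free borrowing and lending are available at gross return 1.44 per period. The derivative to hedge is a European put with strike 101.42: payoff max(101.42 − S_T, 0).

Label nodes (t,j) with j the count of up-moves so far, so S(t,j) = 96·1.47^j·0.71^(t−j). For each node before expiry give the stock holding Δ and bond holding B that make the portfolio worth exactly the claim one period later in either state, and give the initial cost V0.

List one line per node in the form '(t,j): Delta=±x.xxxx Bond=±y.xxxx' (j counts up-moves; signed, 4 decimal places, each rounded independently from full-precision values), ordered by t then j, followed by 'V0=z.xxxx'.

Risk-neutral probability p* = (R−d)/(u−d) = (1.44−0.71)/(1.47−0.71) = 0.9605.
Payoff layer (t=1): V(1,0)=33.2600, V(1,1)=0.0000
  t=0,j=0: stock 96.0000 → up 141.1200 (V=0.0000), down 68.1600 (V=33.2600). Price 0.9117; hedge Δ=-0.4559, bond B=44.6749.
Root portfolio cost Δ·96+B reproduces V0=0.9117.

(0,0): Delta=-0.4559 Bond=44.6749
V0=0.9117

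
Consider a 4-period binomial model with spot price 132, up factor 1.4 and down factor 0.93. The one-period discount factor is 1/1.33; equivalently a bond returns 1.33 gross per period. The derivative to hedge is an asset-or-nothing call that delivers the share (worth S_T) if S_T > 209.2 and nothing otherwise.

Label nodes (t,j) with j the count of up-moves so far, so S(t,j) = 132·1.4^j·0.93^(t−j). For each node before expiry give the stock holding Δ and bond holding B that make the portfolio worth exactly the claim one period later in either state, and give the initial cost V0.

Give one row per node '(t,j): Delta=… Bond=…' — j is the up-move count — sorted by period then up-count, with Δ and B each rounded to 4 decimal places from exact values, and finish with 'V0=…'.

No-arbitrage ⇒ martingale measure with p* = (R−d)/(u−d) = 0.8511.
At expiry t=4: V(4,0)=0.0000, V(4,1)=0.0000, V(4,2)=223.7669, V(4,3)=336.8534, V(4,4)=507.0912
Node (3,0) S=106.1751: V=(p*·0.0000+(1−p*)·0.0000)/1.33=0.0000; Δ=(0.0000−0.0000)/(148.6452−98.7429)=0.0000; B=V−Δ·S=0.0000
Node (3,1) S=159.8335: V=(p*·223.7669+(1−p*)·0.0000)/1.33=143.1879; Δ=(223.7669−0.0000)/(223.7669−148.6452)=2.9787; B=V−Δ·S=-332.9119
Node (3,2) S=240.6096: V=(p*·336.8534+(1−p*)·223.7669)/1.33=240.6096; Δ=(336.8534−223.7669)/(336.8534−223.7669)=1.0000; B=V−Δ·S=0.0000
Node (3,3) S=362.2080: V=(p*·507.0912+(1−p*)·336.8534)/1.33=362.2080; Δ=(507.0912−336.8534)/(507.0912−336.8534)=1.0000; B=V−Δ·S=0.0000
Node (2,0) S=114.1668: V=(p*·143.1879+(1−p*)·0.0000)/1.33=91.6256; Δ=(143.1879−0.0000)/(159.8335−106.1751)=2.6685; B=V−Δ·S=-213.0295
Node (2,1) S=171.8640: V=(p*·240.6096+(1−p*)·143.1879)/1.33=170.0000; Δ=(240.6096−143.1879)/(240.6096−159.8335)=1.2061; B=V−Δ·S=-37.2802
Node (2,2) S=258.7200: V=(p*·362.2080+(1−p*)·240.6096)/1.33=258.7200; Δ=(362.2080−240.6096)/(362.2080−240.6096)=1.0000; B=V−Δ·S=0.0000
Node (1,0) S=122.7600: V=(p*·170.0000+(1−p*)·91.6256)/1.33=119.0430; Δ=(170.0000−91.6256)/(171.8640−114.1668)=1.3584; B=V−Δ·S=-47.7110
Node (1,1) S=184.8000: V=(p*·258.7200+(1−p*)·170.0000)/1.33=184.5913; Δ=(258.7200−170.0000)/(258.7200−171.8640)=1.0215; B=V−Δ·S=-4.1747
Node (0,0) S=132.0000: V=(p*·184.5913+(1−p*)·119.0430)/1.33=131.4502; Δ=(184.5913−119.0430)/(184.8000−122.7600)=1.0565; B=V−Δ·S=-8.0142
Check: Δ(0,0)·S0 + B(0,0) = 131.4502 = V0.

(0,0): Delta=1.0565 Bond=-8.0142
(1,0): Delta=1.3584 Bond=-47.7110
(1,1): Delta=1.0215 Bond=-4.1747
(2,0): Delta=2.6685 Bond=-213.0295
(2,1): Delta=1.2061 Bond=-37.2802
(2,2): Delta=1.0000 Bond=0.0000
(3,0): Delta=0.0000 Bond=0.0000
(3,1): Delta=2.9787 Bond=-332.9119
(3,2): Delta=1.0000 Bond=0.0000
(3,3): Delta=1.0000 Bond=0.0000
V0=131.4502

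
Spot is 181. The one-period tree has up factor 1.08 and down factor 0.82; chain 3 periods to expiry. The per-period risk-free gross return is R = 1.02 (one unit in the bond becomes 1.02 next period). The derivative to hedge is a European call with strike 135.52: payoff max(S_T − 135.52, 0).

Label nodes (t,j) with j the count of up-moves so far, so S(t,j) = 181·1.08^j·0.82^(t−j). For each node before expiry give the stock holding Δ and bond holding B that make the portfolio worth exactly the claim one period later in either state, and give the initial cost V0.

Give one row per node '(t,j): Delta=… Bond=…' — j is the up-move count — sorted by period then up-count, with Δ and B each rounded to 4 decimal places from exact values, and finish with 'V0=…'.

(0,0): Delta=0.9360 Bond=-115.2339
(1,0): Delta=0.7348 Bond=-87.6700
(1,1): Delta=0.9818 Bond=-126.4991
(2,0): Delta=0.0000 Bond=0.0000
(2,1): Delta=0.9021 Bond=-116.2504
(2,2): Delta=1.0000 Bond=-132.8627
V0=54.1826

Since d<R<u, set p* = (R−d)/(u−d) = 0.7692; price each node as the discounted p*-expectation of its children.
Payoff layer (t=3): V(3,0)=0.0000, V(3,1)=0.0000, V(3,2)=37.5971, V(3,3)=92.4879
(2,0): S=121.7044. Δ = (V_up−V_dn)/(S_up−S_dn) = (0.0000−0.0000)/(131.4408−99.7976) = 0.0000. V = [p*·0.0000 + (1−p*)·0.0000]/1.02 = 0.0000. B = V − Δ·S = 0.0000.
(2,1): S=160.2936. Δ = (V_up−V_dn)/(S_up−S_dn) = (37.5971−0.0000)/(173.1171−131.4408) = 0.9021. V = [p*·37.5971 + (1−p*)·0.0000]/1.02 = 28.3538. B = V − Δ·S = -116.2504.
(2,2): S=211.1184. Δ = (V_up−V_dn)/(S_up−S_dn) = (92.4879−37.5971)/(228.0079−173.1171) = 1.0000. V = [p*·92.4879 + (1−p*)·37.5971]/1.02 = 78.2557. B = V − Δ·S = -132.8627.
(1,0): S=148.4200. Δ = (V_up−V_dn)/(S_up−S_dn) = (28.3538−0.0000)/(160.2936−121.7044) = 0.7348. V = [p*·28.3538 + (1−p*)·0.0000]/1.02 = 21.3829. B = V − Δ·S = -87.6700.
(1,1): S=195.4800. Δ = (V_up−V_dn)/(S_up−S_dn) = (78.2557−28.3538)/(211.1184−160.2936) = 0.9818. V = [p*·78.2557 + (1−p*)·28.3538]/1.02 = 65.4312. B = V − Δ·S = -126.4991.
(0,0): S=181.0000. Δ = (V_up−V_dn)/(S_up−S_dn) = (65.4312−21.3829)/(195.4800−148.4200) = 0.9360. V = [p*·65.4312 + (1−p*)·21.3829]/1.02 = 54.1826. B = V − Δ·S = -115.2339.
Root portfolio cost Δ·181+B reproduces V0=54.1826.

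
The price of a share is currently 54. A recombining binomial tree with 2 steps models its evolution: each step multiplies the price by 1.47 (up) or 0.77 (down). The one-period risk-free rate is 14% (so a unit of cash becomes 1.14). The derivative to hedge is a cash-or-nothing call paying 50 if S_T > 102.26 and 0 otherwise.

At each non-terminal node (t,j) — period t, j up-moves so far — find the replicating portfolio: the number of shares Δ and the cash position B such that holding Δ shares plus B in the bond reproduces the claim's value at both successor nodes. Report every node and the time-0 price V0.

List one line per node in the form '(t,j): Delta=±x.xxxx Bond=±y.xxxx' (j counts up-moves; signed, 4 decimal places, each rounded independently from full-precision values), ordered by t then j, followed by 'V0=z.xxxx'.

The replicating-portfolio and risk-neutral prices coincide; use p* = (1.14−0.77)/(1.47−0.77) = 0.5286 for the latter.
Terminal values V(2,·): V(2,0)=0.0000, V(2,1)=0.0000, V(2,2)=50.0000
(1,0): S=41.5800. Δ = (V_up−V_dn)/(S_up−S_dn) = (0.0000−0.0000)/(61.1226−32.0166) = 0.0000. V = [p*·0.0000 + (1−p*)·0.0000]/1.14 = 0.0000. B = V − Δ·S = 0.0000.
(1,1): S=79.3800. Δ = (V_up−V_dn)/(S_up−S_dn) = (50.0000−0.0000)/(116.6886−61.1226) = 0.8998. V = [p*·50.0000 + (1−p*)·0.0000]/1.14 = 23.1830. B = V − Δ·S = -48.2456.
(0,0): S=54.0000. Δ = (V_up−V_dn)/(S_up−S_dn) = (23.1830−0.0000)/(79.3800−41.5800) = 0.6133. V = [p*·23.1830 + (1−p*)·0.0000]/1.14 = 10.7490. B = V − Δ·S = -22.3695.
Self-financing check: at every node Δ·S+B equals the discounted successor values.

(0,0): Delta=0.6133 Bond=-22.3695
(1,0): Delta=0.0000 Bond=0.0000
(1,1): Delta=0.8998 Bond=-48.2456
V0=10.7490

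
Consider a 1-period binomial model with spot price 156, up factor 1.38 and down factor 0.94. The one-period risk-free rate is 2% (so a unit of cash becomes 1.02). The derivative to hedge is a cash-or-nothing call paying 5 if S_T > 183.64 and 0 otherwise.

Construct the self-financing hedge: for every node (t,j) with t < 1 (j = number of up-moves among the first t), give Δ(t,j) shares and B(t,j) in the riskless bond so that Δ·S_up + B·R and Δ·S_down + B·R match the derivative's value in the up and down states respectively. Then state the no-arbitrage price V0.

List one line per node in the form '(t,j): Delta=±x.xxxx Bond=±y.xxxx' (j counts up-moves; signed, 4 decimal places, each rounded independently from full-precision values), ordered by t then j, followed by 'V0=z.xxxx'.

(0,0): Delta=0.0728 Bond=-10.4724
V0=0.8913

The replicating-portfolio and risk-neutral prices coincide; use p* = (1.02−0.94)/(1.38−0.94) = 0.1818 for the latter.
Payoff layer (t=1): V(1,0)=0.0000, V(1,1)=5.0000
(0,0): S=156.0000. Δ = (V_up−V_dn)/(S_up−S_dn) = (5.0000−0.0000)/(215.2800−146.6400) = 0.0728. V = [p*·5.0000 + (1−p*)·0.0000]/1.02 = 0.8913. B = V − Δ·S = -10.4724.
Check: Δ(0,0)·S0 + B(0,0) = 0.8913 = V0.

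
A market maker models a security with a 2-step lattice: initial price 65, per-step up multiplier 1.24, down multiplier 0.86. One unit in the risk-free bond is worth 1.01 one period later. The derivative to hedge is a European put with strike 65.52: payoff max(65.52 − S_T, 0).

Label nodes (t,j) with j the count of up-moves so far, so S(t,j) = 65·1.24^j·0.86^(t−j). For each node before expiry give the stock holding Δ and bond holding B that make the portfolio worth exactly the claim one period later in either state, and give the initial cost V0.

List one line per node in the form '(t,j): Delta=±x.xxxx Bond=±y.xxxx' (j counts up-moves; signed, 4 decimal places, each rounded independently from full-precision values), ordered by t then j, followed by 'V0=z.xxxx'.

(0,0): Delta=-0.4233 Bond=33.7781
(1,0): Delta=-0.8213 Bond=56.3654
(1,1): Delta=0.0000 Bond=0.0000
V0=6.2653

Since d<R<u, set p* = (R−d)/(u−d) = 0.3947; price each node as the discounted p*-expectation of its children.
At expiry t=2: V(2,0)=17.4460, V(2,1)=0.0000, V(2,2)=0.0000
Node (1,0) S=55.9000: V=(p*·0.0000+(1−p*)·17.4460)/1.01=10.4549; Δ=(0.0000−17.4460)/(69.3160−48.0740)=-0.8213; B=V−Δ·S=56.3654
Node (1,1) S=80.6000: V=(p*·0.0000+(1−p*)·0.0000)/1.01=0.0000; Δ=(0.0000−0.0000)/(99.9440−69.3160)=0.0000; B=V−Δ·S=0.0000
Node (0,0) S=65.0000: V=(p*·0.0000+(1−p*)·10.4549)/1.01=6.2653; Δ=(0.0000−10.4549)/(80.6000−55.9000)=-0.4233; B=V−Δ·S=33.7781
Root portfolio cost Δ·65+B reproduces V0=6.2653.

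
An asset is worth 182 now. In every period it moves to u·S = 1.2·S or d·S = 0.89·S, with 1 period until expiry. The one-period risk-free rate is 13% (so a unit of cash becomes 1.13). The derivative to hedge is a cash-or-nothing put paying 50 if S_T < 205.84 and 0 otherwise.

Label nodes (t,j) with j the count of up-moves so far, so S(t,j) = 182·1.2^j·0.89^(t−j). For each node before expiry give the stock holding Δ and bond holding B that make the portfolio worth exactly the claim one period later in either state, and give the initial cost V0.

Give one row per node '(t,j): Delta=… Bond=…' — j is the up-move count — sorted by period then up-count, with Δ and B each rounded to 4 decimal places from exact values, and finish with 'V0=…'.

Risk-neutral probability p* = (R−d)/(u−d) = (1.13−0.89)/(1.2−0.89) = 0.7742.
Payoff layer (t=1): V(1,0)=50.0000, V(1,1)=0.0000
  t=0,j=0: stock 182.0000 → up 218.4000 (V=0.0000), down 161.9800 (V=50.0000). Price 9.9914; hedge Δ=-0.8862, bond B=171.2818.
Root portfolio cost Δ·182+B reproduces V0=9.9914.

(0,0): Delta=-0.8862 Bond=171.2818
V0=9.9914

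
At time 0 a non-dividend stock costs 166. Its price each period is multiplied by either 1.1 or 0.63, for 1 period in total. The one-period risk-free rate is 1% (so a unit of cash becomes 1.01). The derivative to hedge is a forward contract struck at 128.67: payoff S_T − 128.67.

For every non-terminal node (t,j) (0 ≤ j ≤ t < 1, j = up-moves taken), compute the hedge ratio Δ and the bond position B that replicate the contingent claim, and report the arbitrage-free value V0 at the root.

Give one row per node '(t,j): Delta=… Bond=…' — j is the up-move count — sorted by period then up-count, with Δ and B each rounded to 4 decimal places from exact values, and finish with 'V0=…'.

Under the risk-neutral measure, an up-move has probability p* = (R−d)/(u−d) = 0.8085 and values discount at R = 1.01.
Payoff layer (t=1): V(1,0)=-24.0900, V(1,1)=53.9300
Node (0,0) S=166.0000: V=(p*·53.9300+(1−p*)·-24.0900)/1.01=38.6040; Δ=(53.9300−-24.0900)/(182.6000−104.5800)=1.0000; B=V−Δ·S=-127.3960
Self-financing check: at every node Δ·S+B equals the discounted successor values.

(0,0): Delta=1.0000 Bond=-127.3960
V0=38.6040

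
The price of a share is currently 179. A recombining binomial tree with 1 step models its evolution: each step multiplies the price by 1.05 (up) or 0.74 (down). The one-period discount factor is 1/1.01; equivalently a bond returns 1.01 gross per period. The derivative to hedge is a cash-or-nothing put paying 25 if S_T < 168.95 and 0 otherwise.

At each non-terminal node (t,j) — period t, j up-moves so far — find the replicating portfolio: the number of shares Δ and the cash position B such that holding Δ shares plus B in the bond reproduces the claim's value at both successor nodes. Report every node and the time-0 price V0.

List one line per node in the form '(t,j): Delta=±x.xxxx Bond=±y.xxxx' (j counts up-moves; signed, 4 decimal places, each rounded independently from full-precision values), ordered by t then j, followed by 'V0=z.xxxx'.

(0,0): Delta=-0.4505 Bond=83.8390
V0=3.1939

Risk-neutral probability p* = (R−d)/(u−d) = (1.01−0.74)/(1.05−0.74) = 0.8710.
Terminal payoffs: V(1,0)=25.0000, V(1,1)=0.0000
  t=0,j=0: stock 179.0000 → up 187.9500 (V=0.0000), down 132.4600 (V=25.0000). Price 3.1939; hedge Δ=-0.4505, bond B=83.8390.
Each (Δ,B) replicates both successor values, so the strategy is self-financing and V0 is arbitrage-free.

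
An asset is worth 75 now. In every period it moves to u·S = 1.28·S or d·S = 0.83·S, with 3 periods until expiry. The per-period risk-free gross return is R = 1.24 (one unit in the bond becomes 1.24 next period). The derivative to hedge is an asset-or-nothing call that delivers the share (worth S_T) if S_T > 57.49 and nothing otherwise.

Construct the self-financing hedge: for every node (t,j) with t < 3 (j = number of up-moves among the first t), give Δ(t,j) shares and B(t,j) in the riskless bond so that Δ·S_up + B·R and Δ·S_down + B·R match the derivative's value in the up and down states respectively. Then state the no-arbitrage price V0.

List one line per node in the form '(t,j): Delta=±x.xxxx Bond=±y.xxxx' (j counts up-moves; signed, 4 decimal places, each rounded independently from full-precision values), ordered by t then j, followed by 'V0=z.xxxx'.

No-arbitrage ⇒ martingale measure with p* = (R−d)/(u−d) = 0.9111.
Terminal payoffs: V(3,0)=0.0000, V(3,1)=66.1344, V(3,2)=101.9904, V(3,3)=157.2864
  t=2,j=0: stock 51.6675 → up 66.1344 (V=66.1344), down 42.8840 (V=0.0000). Price 48.5934; hedge Δ=2.8444, bond B=-98.3720.
  t=2,j=1: stock 79.6800 → up 101.9904 (V=101.9904), down 66.1344 (V=66.1344). Price 79.6800; hedge Δ=1.0000, bond B=0.0000.
  t=2,j=2: stock 122.8800 → up 157.2864 (V=157.2864), down 101.9904 (V=101.9904). Price 122.8800; hedge Δ=1.0000, bond B=0.0000.
  t=1,j=0: stock 62.2500 → up 79.6800 (V=79.6800), down 51.6675 (V=48.5934). Price 62.0296; hedge Δ=1.1097, bond B=-7.0518.
  t=1,j=1: stock 96.0000 → up 122.8800 (V=122.8800), down 79.6800 (V=79.6800). Price 96.0000; hedge Δ=1.0000, bond B=0.0000.
  t=0,j=0: stock 75.0000 → up 96.0000 (V=96.0000), down 62.2500 (V=62.0296). Price 74.9842; hedge Δ=1.0065, bond B=-0.5055.
The time-0 hedge costs 74.9842, which is the no-arbitrage price.

(0,0): Delta=1.0065 Bond=-0.5055
(1,0): Delta=1.1097 Bond=-7.0518
(1,1): Delta=1.0000 Bond=0.0000
(2,0): Delta=2.8444 Bond=-98.3720
(2,1): Delta=1.0000 Bond=0.0000
(2,2): Delta=1.0000 Bond=0.0000
V0=74.9842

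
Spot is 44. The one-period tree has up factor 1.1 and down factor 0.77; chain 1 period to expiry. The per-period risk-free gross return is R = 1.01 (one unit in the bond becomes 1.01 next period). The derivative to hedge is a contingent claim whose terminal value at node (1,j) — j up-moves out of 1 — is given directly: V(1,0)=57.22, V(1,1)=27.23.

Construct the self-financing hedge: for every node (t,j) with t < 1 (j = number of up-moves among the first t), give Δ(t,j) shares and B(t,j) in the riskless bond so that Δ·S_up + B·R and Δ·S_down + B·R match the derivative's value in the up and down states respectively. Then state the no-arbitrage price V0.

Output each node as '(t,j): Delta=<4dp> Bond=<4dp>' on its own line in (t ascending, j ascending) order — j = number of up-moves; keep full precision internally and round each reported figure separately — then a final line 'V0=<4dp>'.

(0,0): Delta=-2.0654 Bond=125.9373
V0=35.0585

Risk-neutral probability p* = (R−d)/(u−d) = (1.01−0.77)/(1.1−0.77) = 0.7273.
At expiry t=1: V(1,0)=57.2200, V(1,1)=27.2300
Node (0,0) S=44.0000: V=(p*·27.2300+(1−p*)·57.2200)/1.01=35.0585; Δ=(27.2300−57.2200)/(48.4000−33.8800)=-2.0654; B=V−Δ·S=125.9373
Self-financing check: at every node Δ·S+B equals the discounted successor values.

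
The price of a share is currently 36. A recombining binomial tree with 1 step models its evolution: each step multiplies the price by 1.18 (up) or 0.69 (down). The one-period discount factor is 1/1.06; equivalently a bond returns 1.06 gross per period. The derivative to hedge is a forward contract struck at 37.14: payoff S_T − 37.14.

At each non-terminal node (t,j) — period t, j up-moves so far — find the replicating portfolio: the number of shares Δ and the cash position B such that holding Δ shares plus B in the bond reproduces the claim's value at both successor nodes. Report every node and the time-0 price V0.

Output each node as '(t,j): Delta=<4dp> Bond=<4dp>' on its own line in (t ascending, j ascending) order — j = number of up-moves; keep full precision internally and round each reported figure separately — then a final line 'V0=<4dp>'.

(0,0): Delta=1.0000 Bond=-35.0377
V0=0.9623

The replicating-portfolio and risk-neutral prices coincide; use p* = (1.06−0.69)/(1.18−0.69) = 0.7551 for the latter.
At expiry t=1: V(1,0)=-12.3000, V(1,1)=5.3400
  t=0,j=0: stock 36.0000 → up 42.4800 (V=5.3400), down 24.8400 (V=-12.3000). Price 0.9623; hedge Δ=1.0000, bond B=-35.0377.
The time-0 hedge costs 0.9623, which is the no-arbitrage price.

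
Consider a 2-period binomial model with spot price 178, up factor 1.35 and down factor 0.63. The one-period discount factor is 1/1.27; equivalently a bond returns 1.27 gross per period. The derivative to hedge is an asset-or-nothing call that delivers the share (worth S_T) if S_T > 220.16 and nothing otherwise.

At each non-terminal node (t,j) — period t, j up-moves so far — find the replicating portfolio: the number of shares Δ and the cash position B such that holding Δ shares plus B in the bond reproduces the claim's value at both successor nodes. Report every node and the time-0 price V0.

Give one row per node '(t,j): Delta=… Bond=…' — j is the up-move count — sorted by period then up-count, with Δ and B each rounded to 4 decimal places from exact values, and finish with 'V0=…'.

The replicating-portfolio and risk-neutral prices coincide; use p* = (1.27−0.63)/(1.35−0.63) = 0.8889 for the latter.
Terminal payoffs: V(2,0)=0.0000, V(2,1)=0.0000, V(2,2)=324.4050
  t=1,j=0: stock 112.1400 → up 151.3890 (V=0.0000), down 70.6482 (V=0.0000). Price 0.0000; hedge Δ=0.0000, bond B=0.0000.
  t=1,j=1: stock 240.3000 → up 324.4050 (V=324.4050), down 151.3890 (V=0.0000). Price 227.0551; hedge Δ=1.8750, bond B=-223.5074.
  t=0,j=0: stock 178.0000 → up 240.3000 (V=227.0551), down 112.1400 (V=0.0000). Price 158.9187; hedge Δ=1.7717, bond B=-156.4356.
Self-financing check: at every node Δ·S+B equals the discounted successor values.

(0,0): Delta=1.7717 Bond=-156.4356
(1,0): Delta=0.0000 Bond=0.0000
(1,1): Delta=1.8750 Bond=-223.5074
V0=158.9187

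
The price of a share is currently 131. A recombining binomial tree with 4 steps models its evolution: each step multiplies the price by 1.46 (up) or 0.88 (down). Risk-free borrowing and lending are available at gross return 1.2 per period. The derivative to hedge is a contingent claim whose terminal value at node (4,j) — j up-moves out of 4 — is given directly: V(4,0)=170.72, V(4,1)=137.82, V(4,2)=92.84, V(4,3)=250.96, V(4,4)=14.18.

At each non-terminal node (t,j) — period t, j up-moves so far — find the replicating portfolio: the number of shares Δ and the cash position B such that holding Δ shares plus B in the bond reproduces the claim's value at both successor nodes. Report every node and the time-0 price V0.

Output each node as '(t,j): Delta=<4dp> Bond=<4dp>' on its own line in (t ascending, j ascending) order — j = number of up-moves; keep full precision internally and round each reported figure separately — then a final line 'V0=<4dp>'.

(0,0): Delta=0.0536 Bond=63.0270
(1,0): Delta=0.2002 Bond=58.7388
(1,1): Delta=-0.0182 Bond=89.3584
(2,0): Delta=-0.5604 Bond=147.6373
(2,1): Delta=0.5726 Bond=7.8015
(2,2): Delta=-0.3075 Bond=188.0158
(3,0): Delta=-0.6354 Bond=183.8644
(3,1): Delta=-0.5236 Bond=171.7213
(3,2): Delta=1.1094 Bond=-122.5552
(3,3): Delta=-1.0014 Bond=508.5103
V0=70.0497

Risk-neutral probability p* = (R−d)/(u−d) = (1.2−0.88)/(1.46−0.88) = 0.5517.
Terminal values V(4,·): V(4,0)=170.7200, V(4,1)=137.8200, V(4,2)=92.8400, V(4,3)=250.9600, V(4,4)=14.1800
Node (3,0) S=89.2728: V=(p*·137.8200+(1−p*)·170.7200)/1.2=127.1402; Δ=(137.8200−170.7200)/(130.3383−78.5601)=-0.6354; B=V−Δ·S=183.8644
Node (3,1) S=148.1117: V=(p*·92.8400+(1−p*)·137.8200)/1.2=94.1695; Δ=(92.8400−137.8200)/(216.2431−130.3383)=-0.5236; B=V−Δ·S=171.7213
Node (3,2) S=245.7308: V=(p*·250.9600+(1−p*)·92.8400)/1.2=150.0655; Δ=(250.9600−92.8400)/(358.7670−216.2431)=1.1094; B=V−Δ·S=-122.5552
Node (3,3) S=407.6898: V=(p*·14.1800+(1−p*)·250.9600)/1.2=100.2690; Δ=(14.1800−250.9600)/(595.2271−358.7670)=-1.0014; B=V−Δ·S=508.5103
Node (2,0) S=101.4464: V=(p*·94.1695+(1−p*)·127.1402)/1.2=90.7913; Δ=(94.1695−127.1402)/(148.1117−89.2728)=-0.5604; B=V−Δ·S=147.6373
Node (2,1) S=168.3088: V=(p*·150.0655+(1−p*)·94.1695)/1.2=104.1739; Δ=(150.0655−94.1695)/(245.7308−148.1117)=0.5726; B=V−Δ·S=7.8015
Node (2,2) S=279.2396: V=(p*·100.2690+(1−p*)·150.0655)/1.2=102.1596; Δ=(100.2690−150.0655)/(407.6898−245.7308)=-0.3075; B=V−Δ·S=188.0158
Node (1,0) S=115.2800: V=(p*·104.1739+(1−p*)·90.7913)/1.2=81.8123; Δ=(104.1739−90.7913)/(168.3088−101.4464)=0.2002; B=V−Δ·S=58.7388
Node (1,1) S=191.2600: V=(p*·102.1596+(1−p*)·104.1739)/1.2=85.8855; Δ=(102.1596−104.1739)/(279.2396−168.3088)=-0.0182; B=V−Δ·S=89.3584
Node (0,0) S=131.0000: V=(p*·85.8855+(1−p*)·81.8123)/1.2=70.0497; Δ=(85.8855−81.8123)/(191.2600−115.2800)=0.0536; B=V−Δ·S=63.0270
Check: Δ(0,0)·S0 + B(0,0) = 70.0497 = V0.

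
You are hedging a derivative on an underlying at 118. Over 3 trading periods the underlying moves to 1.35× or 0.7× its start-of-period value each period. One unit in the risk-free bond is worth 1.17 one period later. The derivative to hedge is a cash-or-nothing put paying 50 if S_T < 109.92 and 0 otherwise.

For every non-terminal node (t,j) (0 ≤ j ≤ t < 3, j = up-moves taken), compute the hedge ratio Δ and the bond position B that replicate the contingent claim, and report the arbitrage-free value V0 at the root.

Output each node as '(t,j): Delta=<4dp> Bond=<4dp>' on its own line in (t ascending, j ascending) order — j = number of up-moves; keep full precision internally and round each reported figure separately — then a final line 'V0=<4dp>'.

(0,0): Delta=-0.1907 Bond=28.3601
(1,0): Delta=-0.5755 Bond=64.9682
(1,1): Delta=-0.1143 Bond=21.0077
(2,0): Delta=0.0000 Bond=42.7350
(2,1): Delta=-0.6898 Bond=88.7574
(2,2): Delta=0.0000 Bond=0.0000
V0=5.8562

The replicating-portfolio and risk-neutral prices coincide; use p* = (1.17−0.7)/(1.35−0.7) = 0.7231 for the latter.
Payoff layer (t=3): V(3,0)=50.0000, V(3,1)=50.0000, V(3,2)=0.0000, V(3,3)=0.0000
  t=2,j=0: stock 57.8200 → up 78.0570 (V=50.0000), down 40.4740 (V=50.0000). Price 42.7350; hedge Δ=0.0000, bond B=42.7350.
  t=2,j=1: stock 111.5100 → up 150.5385 (V=0.0000), down 78.0570 (V=50.0000). Price 11.8343; hedge Δ=-0.6898, bond B=88.7574.
  t=2,j=2: stock 215.0550 → up 290.3243 (V=0.0000), down 150.5385 (V=0.0000). Price 0.0000; hedge Δ=0.0000, bond B=0.0000.
  t=1,j=0: stock 82.6000 → up 111.5100 (V=11.8343), down 57.8200 (V=42.7350). Price 17.4286; hedge Δ=-0.5755, bond B=64.9682.
  t=1,j=1: stock 159.3000 → up 215.0550 (V=0.0000), down 111.5100 (V=11.8343). Price 2.8010; hedge Δ=-0.1143, bond B=21.0077.
  t=0,j=0: stock 118.0000 → up 159.3000 (V=2.8010), down 82.6000 (V=17.4286). Price 5.8562; hedge Δ=-0.1907, bond B=28.3601.
Check: Δ(0,0)·S0 + B(0,0) = 5.8562 = V0.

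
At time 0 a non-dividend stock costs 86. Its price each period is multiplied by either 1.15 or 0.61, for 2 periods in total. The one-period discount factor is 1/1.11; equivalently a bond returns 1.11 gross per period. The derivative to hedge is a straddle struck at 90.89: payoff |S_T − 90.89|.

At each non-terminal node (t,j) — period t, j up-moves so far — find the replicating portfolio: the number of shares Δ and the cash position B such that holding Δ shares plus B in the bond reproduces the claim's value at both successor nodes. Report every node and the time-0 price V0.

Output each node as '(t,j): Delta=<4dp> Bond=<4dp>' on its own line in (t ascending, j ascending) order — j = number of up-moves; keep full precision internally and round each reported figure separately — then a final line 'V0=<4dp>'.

(0,0): Delta=-0.1793 Bond=34.9812
(1,0): Delta=-1.0000 Bond=81.8829
(1,1): Delta=-0.1445 Bond=35.3849
V0=19.5611

Risk-neutral probability p* = (R−d)/(u−d) = (1.11−0.61)/(1.15−0.61) = 0.9259.
At expiry t=2: V(2,0)=58.8894, V(2,1)=30.5610, V(2,2)=22.8450
  t=1,j=0: stock 52.4600 → up 60.3290 (V=30.5610), down 32.0006 (V=58.8894). Price 29.4229; hedge Δ=-1.0000, bond B=81.8829.
  t=1,j=1: stock 98.9000 → up 113.7350 (V=22.8450), down 60.3290 (V=30.5610). Price 21.0960; hedge Δ=-0.1445, bond B=35.3849.
  t=0,j=0: stock 86.0000 → up 98.9000 (V=21.0960), down 52.4600 (V=29.4229). Price 19.5611; hedge Δ=-0.1793, bond B=34.9812.
Self-financing check: at every node Δ·S+B equals the discounted successor values.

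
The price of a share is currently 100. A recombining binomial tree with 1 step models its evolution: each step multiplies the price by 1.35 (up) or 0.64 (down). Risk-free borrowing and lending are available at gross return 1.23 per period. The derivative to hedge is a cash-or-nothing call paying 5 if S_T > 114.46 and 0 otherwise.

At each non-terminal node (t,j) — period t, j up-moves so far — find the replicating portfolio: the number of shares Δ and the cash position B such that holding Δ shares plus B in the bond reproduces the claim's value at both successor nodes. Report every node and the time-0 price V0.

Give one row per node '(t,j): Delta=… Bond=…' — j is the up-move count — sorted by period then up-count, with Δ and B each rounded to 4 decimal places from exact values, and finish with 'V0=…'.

(0,0): Delta=0.0704 Bond=-3.6643
V0=3.3780

No-arbitrage ⇒ martingale measure with p* = (R−d)/(u−d) = 0.8310.
Terminal payoffs: V(1,0)=0.0000, V(1,1)=5.0000
Node (0,0) S=100.0000: V=(p*·5.0000+(1−p*)·0.0000)/1.23=3.3780; Δ=(5.0000−0.0000)/(135.0000−64.0000)=0.0704; B=V−Δ·S=-3.6643
Root portfolio cost Δ·100+B reproduces V0=3.3780.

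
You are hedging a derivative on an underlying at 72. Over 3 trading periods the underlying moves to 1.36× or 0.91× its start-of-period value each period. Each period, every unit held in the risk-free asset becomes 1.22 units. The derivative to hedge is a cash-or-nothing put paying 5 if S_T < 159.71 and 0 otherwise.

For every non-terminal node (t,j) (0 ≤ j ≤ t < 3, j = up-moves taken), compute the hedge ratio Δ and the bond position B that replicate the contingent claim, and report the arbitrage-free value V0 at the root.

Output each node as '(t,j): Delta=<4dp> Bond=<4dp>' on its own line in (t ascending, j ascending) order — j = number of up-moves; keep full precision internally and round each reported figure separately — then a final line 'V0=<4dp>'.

(0,0): Delta=-0.0492 Bond=5.3961
(1,0): Delta=0.0000 Bond=3.3593
(1,1): Delta=-0.0641 Bond=8.0391
(2,0): Delta=0.0000 Bond=4.0984
(2,1): Delta=0.0000 Bond=4.0984
(2,2): Delta=-0.0834 Bond=12.3862
V0=1.8533

Since d<R<u, set p* = (R−d)/(u−d) = 0.6889; price each node as the discounted p*-expectation of its children.
Terminal payoffs: V(3,0)=5.0000, V(3,1)=5.0000, V(3,2)=5.0000, V(3,3)=0.0000
Node (2,0) S=59.6232: V=(p*·5.0000+(1−p*)·5.0000)/1.22=4.0984; Δ=(5.0000−5.0000)/(81.0876−54.2571)=0.0000; B=V−Δ·S=4.0984
Node (2,1) S=89.1072: V=(p*·5.0000+(1−p*)·5.0000)/1.22=4.0984; Δ=(5.0000−5.0000)/(121.1858−81.0876)=0.0000; B=V−Δ·S=4.0984
Node (2,2) S=133.1712: V=(p*·0.0000+(1−p*)·5.0000)/1.22=1.2750; Δ=(0.0000−5.0000)/(181.1128−121.1858)=-0.0834; B=V−Δ·S=12.3862
Node (1,0) S=65.5200: V=(p*·4.0984+(1−p*)·4.0984)/1.22=3.3593; Δ=(4.0984−4.0984)/(89.1072−59.6232)=0.0000; B=V−Δ·S=3.3593
Node (1,1) S=97.9200: V=(p*·1.2750+(1−p*)·4.0984)/1.22=1.7651; Δ=(1.2750−4.0984)/(133.1712−89.1072)=-0.0641; B=V−Δ·S=8.0391
Node (0,0) S=72.0000: V=(p*·1.7651+(1−p*)·3.3593)/1.22=1.8533; Δ=(1.7651−3.3593)/(97.9200−65.5200)=-0.0492; B=V−Δ·S=5.3961
Check: Δ(0,0)·S0 + B(0,0) = 1.8533 = V0.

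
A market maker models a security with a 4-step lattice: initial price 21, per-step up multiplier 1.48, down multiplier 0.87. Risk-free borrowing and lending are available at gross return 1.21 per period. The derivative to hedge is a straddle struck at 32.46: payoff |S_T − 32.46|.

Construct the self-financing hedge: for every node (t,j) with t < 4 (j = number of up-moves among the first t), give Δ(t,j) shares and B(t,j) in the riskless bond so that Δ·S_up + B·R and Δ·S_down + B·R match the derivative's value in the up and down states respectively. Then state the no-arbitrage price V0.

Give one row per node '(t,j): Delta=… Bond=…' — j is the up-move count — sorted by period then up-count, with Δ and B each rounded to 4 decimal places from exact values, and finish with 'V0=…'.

Risk-neutral probability p* = (R−d)/(u−d) = (1.21−0.87)/(1.48−0.87) = 0.5574.
At expiry t=4: V(4,0)=20.4292, V(4,1)=11.9937, V(4,2)=2.3562, V(4,3)=26.7675, V(4,4)=68.2949
  t=3,j=0: stock 13.8286 → up 20.4663 (V=11.9937), down 12.0308 (V=20.4292). Price 12.9979; hedge Δ=-1.0000, bond B=26.8264.
  t=3,j=1: stock 23.5245 → up 34.8162 (V=2.3562), down 20.4663 (V=11.9937). Price 5.4727; hedge Δ=-0.6716, bond B=21.2720.
  t=3,j=2: stock 40.0186 → up 59.2275 (V=26.7675), down 34.8162 (V=2.3562). Price 13.1922; hedge Δ=1.0000, bond B=-26.8264.
  t=3,j=3: stock 68.0776 → up 100.7549 (V=68.2949), down 59.2275 (V=26.7675). Price 41.2512; hedge Δ=1.0000, bond B=-26.8264.
  t=2,j=0: stock 15.8949 → up 23.5245 (V=5.4727), down 13.8286 (V=12.9979). Price 7.2756; hedge Δ=-0.7761, bond B=19.6120.
  t=2,j=1: stock 27.0396 → up 40.0186 (V=13.1922), down 23.5245 (V=5.4727). Price 8.0788; hedge Δ=0.4680, bond B=-4.5760.
  t=2,j=2: stock 45.9984 → up 68.0776 (V=41.2512), down 40.0186 (V=13.1922). Price 23.8278; hedge Δ=1.0000, bond B=-22.1706.
  t=1,j=0: stock 18.2700 → up 27.0396 (V=8.0788), down 15.8949 (V=7.2756). Price 6.3829; hedge Δ=0.0721, bond B=5.0662.
  t=1,j=1: stock 31.0800 → up 45.9984 (V=23.8278), down 27.0396 (V=8.0788). Price 13.9313; hedge Δ=0.8307, bond B=-11.8866.
  t=0,j=0: stock 21.0000 → up 31.0800 (V=13.9313), down 18.2700 (V=6.3829). Price 8.7523; hedge Δ=0.5893, bond B=-3.6222.
The time-0 hedge costs 8.7523, which is the no-arbitrage price.

(0,0): Delta=0.5893 Bond=-3.6222
(1,0): Delta=0.0721 Bond=5.0662
(1,1): Delta=0.8307 Bond=-11.8866
(2,0): Delta=-0.7761 Bond=19.6120
(2,1): Delta=0.4680 Bond=-4.5760
(2,2): Delta=1.0000 Bond=-22.1706
(3,0): Delta=-1.0000 Bond=26.8264
(3,1): Delta=-0.6716 Bond=21.2720
(3,2): Delta=1.0000 Bond=-26.8264
(3,3): Delta=1.0000 Bond=-26.8264
V0=8.7523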